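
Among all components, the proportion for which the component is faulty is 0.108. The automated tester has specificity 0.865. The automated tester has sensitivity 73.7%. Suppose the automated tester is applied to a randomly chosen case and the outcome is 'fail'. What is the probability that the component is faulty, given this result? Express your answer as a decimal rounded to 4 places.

P(H | E) ≈ 0.3979

Let H be the event that the component is faulty. P(H) = 0.108, so P(¬H) = 0.892. With E the 'fail' result, P(E|H) = 0.737 and P(E|¬H) = 0.135.
P(E) = 0.737·0.108 + 0.135·0.892 = 0.079596 + 0.12042 = 0.20002.
By Bayes' theorem, P(H|E) = 0.079596 / 0.20002 = 0.3979.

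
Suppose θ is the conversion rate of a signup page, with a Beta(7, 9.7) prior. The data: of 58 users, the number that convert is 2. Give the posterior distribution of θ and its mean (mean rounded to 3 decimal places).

Posterior: Beta(9, 65.7); mean ≈ 0.120

The binomial likelihood is conjugate to the Beta prior: with 2 successes and 56 failures, the posterior is Beta(7+2, 9.7+56) = Beta(9, 65.7).
E[θ | data] = 9/(9+65.7) = 0.120.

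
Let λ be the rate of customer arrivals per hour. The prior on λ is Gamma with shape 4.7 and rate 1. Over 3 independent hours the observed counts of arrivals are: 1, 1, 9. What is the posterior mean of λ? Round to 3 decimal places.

The Poisson likelihood adds the total count to the shape and the number of exposure periods to the rate. Here ∑xᵢ = 11 and n = 3, so shape 4.7→15.7 and rate 1→4.
Posterior mean = shape/rate = 15.7/4 = 3.925.

Posterior mean ≈ 3.925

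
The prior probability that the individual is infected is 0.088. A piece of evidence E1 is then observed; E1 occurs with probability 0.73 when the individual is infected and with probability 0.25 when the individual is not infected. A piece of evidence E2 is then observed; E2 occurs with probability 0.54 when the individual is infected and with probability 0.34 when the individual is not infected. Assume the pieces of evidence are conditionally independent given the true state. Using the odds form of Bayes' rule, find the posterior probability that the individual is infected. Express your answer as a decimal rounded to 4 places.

Posterior probability ≈ 0.3092

Prior odds = 0.088/(1−0.088) = 0.096491. In log-odds, ln(0.096491) = -2.3383.
Add log likelihood ratios: ln(2.9200) + ln(1.5882) = 1.5342.
Posterior log-odds = -0.80410, so posterior odds = exp(-0.80410) = 0.44749. Converting, P(H|E) = 0.44749/1.4475 = 0.3092.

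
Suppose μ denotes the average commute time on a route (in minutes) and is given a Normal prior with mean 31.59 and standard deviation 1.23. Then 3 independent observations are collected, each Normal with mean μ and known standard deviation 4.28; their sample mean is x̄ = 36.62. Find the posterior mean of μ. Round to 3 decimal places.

Posterior mean ≈ 32.589

With known σ, the Normal prior is conjugate. Weight on the data is w = (n/σ²)/(n/σ² + 1/τ₀²) = 0.163770/(0.163770+0.660982) = 0.19857.
Posterior mean = w·x̄ + (1−w)·μ₀ = 0.19857·36.62 + 0.80143·31.59 = 32.589.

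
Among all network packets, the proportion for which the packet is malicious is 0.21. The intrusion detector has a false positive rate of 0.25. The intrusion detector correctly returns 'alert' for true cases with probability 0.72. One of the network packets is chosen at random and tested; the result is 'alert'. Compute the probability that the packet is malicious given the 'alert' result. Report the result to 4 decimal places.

P(H | E) ≈ 0.4336

Write H for 'the packet is malicious'. Prior odds H:¬H = 0.21/0.79 = 0.26582. For the 'alert' outcome, the likelihood ratio is 0.72/0.25 = 2.8800.
Posterior odds = 0.26582 × 2.8800 = 0.76557, so P(H|E) = 0.76557/(1+0.76557) = 0.4336.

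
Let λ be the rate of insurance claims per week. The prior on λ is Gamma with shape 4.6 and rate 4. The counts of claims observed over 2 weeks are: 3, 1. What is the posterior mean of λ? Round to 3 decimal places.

Posterior mean ≈ 1.433

Total count ∑xᵢ = 4 over n = 2 weeks.
Gamma is conjugate to the Poisson likelihood: posterior is Gamma(shape = 4.6+4 = 8.6, rate = 4+2 = 6).
Posterior mean = shape/rate = 8.6/6 = 1.433.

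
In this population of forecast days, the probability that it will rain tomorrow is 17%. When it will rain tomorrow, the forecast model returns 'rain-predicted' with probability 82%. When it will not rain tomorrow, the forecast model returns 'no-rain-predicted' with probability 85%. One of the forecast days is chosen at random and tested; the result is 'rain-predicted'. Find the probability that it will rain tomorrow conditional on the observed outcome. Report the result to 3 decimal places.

P(H | E) ≈ 0.528

Let H be the event that it will rain tomorrow. P(H) = 0.17, so P(¬H) = 0.83. With E the 'rain-predicted' result, P(E|H) = 0.82 and P(E|¬H) = 0.15.
P(E) = 0.82·0.17 + 0.15·0.83 = 0.13940 + 0.12450 = 0.26390.
By Bayes' theorem, P(H|E) = 0.13940 / 0.26390 = 0.528.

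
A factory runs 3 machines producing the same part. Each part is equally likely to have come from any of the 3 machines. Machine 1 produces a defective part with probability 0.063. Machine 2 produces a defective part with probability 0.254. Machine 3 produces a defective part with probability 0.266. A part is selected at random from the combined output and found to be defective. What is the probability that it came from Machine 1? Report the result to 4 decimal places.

Posterior probability ≈ 0.1081

P(defective|M1) = 0.063; P(defective|M2) = 0.254; P(defective|M3) = 0.266.
Prior × likelihood for each source: 0.333333·0.063=0.02100, 0.333333·0.254=0.08467, 0.333333·0.266=0.08867. Summing gives P(defective) = 0.19433.
P(Machine 1 | defective) = 0.02100 / 0.19433 = 0.1081.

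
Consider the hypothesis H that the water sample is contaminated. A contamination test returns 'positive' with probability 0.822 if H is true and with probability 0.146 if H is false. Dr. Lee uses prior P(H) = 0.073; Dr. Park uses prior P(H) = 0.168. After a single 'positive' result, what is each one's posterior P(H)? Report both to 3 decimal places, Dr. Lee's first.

Dr. Lee: 0.307; Dr. Park: 0.532

The likelihood ratio for a 'positive' result is 0.822/0.146 = 5.6301.
Dr. Lee: prior odds 0.073/0.927 = 0.078749; posterior odds 0.44337; posterior probability 0.307.
Dr. Park: prior odds 0.168/0.832 = 0.20192; posterior odds 1.1369; posterior probability 0.532.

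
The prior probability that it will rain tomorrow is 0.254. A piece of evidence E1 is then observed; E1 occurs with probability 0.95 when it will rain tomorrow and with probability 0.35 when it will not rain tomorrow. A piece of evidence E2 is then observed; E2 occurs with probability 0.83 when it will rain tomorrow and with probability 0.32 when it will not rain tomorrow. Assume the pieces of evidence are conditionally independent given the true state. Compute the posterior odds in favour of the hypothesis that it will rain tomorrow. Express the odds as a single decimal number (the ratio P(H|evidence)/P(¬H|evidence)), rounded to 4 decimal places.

Posterior odds ≈ 2.3971

Prior odds = 0.254/(1−0.254) = 0.34048. In log-odds, ln(0.34048) = -1.0774.
Add log likelihood ratios: ln(2.7143) + ln(2.5938) = 1.9516.
Posterior log-odds = 0.87424, so posterior odds = exp(0.87424) = 2.3971.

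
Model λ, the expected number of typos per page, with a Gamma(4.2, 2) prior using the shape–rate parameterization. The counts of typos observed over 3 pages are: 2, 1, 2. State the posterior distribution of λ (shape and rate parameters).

The Poisson likelihood adds the total count to the shape and the number of exposure periods to the rate. Here ∑xᵢ = 5 and n = 3, so shape 4.2→9.2 and rate 2→5.

Posterior: Gamma(shape=9.2, rate=5)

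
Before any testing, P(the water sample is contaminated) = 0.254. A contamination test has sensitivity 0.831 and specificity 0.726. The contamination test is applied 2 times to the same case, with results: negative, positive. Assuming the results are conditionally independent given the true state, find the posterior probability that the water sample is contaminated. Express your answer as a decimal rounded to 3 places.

Posterior P(H) ≈ 0.194

Let H be the event that the water sample is contaminated; start with P(H) = 0.254. P('positive'|H) = 0.831, P('positive'|¬H) = 0.274.
Update on result 1 ('negative'): P(H) ← 0.169·0.2540 / (0.169·0.2540 + 0.726·0.7460) = 0.042926/0.58452 = 0.0734.
Update on result 2 ('positive'): P(H) ← 0.831·0.0734 / (0.831·0.0734 + 0.274·0.9266) = 0.061027/0.31490 = 0.1938.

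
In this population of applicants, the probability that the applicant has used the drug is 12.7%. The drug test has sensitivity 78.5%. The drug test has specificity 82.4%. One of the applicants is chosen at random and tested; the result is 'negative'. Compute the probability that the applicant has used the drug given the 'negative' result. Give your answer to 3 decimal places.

P(H | E) ≈ 0.037

Let H be the event that the applicant has used the drug. P(H) = 0.127, so P(¬H) = 0.873. With E the 'negative' result, P(E|H) = 0.215 and P(E|¬H) = 0.824.
P(E) = 0.215·0.127 + 0.824·0.873 = 0.027305 + 0.71935 = 0.74666.
By Bayes' theorem, P(H|E) = 0.027305 / 0.74666 = 0.037.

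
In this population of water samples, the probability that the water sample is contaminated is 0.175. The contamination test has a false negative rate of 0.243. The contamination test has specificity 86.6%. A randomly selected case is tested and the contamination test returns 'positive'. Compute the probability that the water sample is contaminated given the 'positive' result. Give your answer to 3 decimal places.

Write H for 'the water sample is contaminated'. Prior odds H:¬H = 0.175/0.825 = 0.21212. For the 'positive' outcome, the likelihood ratio is 0.757/0.134 = 5.6493.
Posterior odds = 0.21212 × 5.6493 = 1.1983, so P(H|E) = 1.1983/(1+1.1983) = 0.545.

P(H | E) ≈ 0.545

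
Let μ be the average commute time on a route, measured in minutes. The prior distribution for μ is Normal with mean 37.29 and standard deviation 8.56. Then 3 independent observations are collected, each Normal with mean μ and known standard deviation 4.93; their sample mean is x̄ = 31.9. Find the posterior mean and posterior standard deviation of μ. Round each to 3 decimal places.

Prior precision 1/τ₀² = 1/8.56² = 0.0136475; data precision n/σ² = 3/4.93² = 0.123432.
Posterior precision = 0.0136475 + 0.123432 = 0.137079, giving posterior SD = 1/√0.137079 = 2.701.
Posterior mean = (0.0136475·37.29 + 0.123432·31.9) / 0.137079 = 32.437.

Posterior mean ≈ 32.437; posterior SD ≈ 2.701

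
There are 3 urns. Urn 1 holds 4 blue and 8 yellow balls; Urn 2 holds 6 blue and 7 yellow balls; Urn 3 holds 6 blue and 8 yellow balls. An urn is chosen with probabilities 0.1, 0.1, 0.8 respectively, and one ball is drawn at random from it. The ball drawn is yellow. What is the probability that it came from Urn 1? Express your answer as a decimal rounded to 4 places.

Tabulate prior·likelihood by source: [1] prior 0.1, lik 0.6667, product 0.06667; [2] prior 0.1, lik 0.5385, product 0.05385; [3] prior 0.8, lik 0.5714, product 0.4571.
Normalizing constant = 0.57766; the posterior for Urn 1 is its product over the sum, 0.06667/0.57766 = 0.1154.

Posterior probability ≈ 0.1154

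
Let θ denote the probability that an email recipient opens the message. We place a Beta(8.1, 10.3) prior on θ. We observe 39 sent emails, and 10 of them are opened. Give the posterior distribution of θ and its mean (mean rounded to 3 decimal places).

Posterior: Beta(18.1, 39.3); mean ≈ 0.315

The binomial likelihood is conjugate to the Beta prior: with 10 successes and 29 failures, the posterior is Beta(8.1+10, 10.3+29) = Beta(18.1, 39.3).
Posterior mean = α/(α+β) = 18.1/57.4 = 0.315.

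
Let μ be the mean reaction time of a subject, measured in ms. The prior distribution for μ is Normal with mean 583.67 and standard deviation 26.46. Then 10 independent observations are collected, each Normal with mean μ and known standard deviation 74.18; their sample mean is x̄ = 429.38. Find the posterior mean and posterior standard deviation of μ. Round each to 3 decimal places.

Posterior mean ≈ 497.279; posterior SD ≈ 17.553

With known σ, the Normal prior is conjugate. Weight on the data is w = (n/σ²)/(n/σ² + 1/τ₀²) = 0.00181730/(0.00181730+0.00142830) = 0.55993.
Posterior mean = w·x̄ + (1−w)·μ₀ = 0.55993·429.38 + 0.44007·583.67 = 497.279. Posterior variance = 1/(0.00181730+0.00142830) = 308.109, so SD = 17.553.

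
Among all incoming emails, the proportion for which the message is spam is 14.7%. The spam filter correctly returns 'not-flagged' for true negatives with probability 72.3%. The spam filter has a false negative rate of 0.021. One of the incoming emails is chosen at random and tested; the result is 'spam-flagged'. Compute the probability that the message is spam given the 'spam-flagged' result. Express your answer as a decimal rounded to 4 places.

Write H for 'the message is spam'. Prior odds H:¬H = 0.147/0.853 = 0.17233. For the 'spam-flagged' outcome, the likelihood ratio is 0.979/0.277 = 3.5343.
Posterior odds = 0.17233 × 3.5343 = 0.60908, so P(H|E) = 0.60908/(1+0.60908) = 0.3785.

P(H | E) ≈ 0.3785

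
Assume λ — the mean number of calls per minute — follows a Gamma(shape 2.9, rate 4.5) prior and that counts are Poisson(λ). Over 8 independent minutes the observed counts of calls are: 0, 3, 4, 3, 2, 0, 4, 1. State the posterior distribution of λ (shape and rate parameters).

Posterior: Gamma(shape=19.9, rate=12.5)

The Poisson likelihood adds the total count to the shape and the number of exposure periods to the rate. Here ∑xᵢ = 17 and n = 8, so shape 2.9→19.9 and rate 4.5→12.5.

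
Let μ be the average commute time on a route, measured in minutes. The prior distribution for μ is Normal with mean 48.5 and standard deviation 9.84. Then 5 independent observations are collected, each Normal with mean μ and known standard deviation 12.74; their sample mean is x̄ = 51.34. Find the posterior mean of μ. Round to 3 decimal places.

With known σ, the Normal prior is conjugate. Weight on the data is w = (n/σ²)/(n/σ² + 1/τ₀²) = 0.0308057/(0.0308057+0.0103278) = 0.74892.
Posterior mean = w·x̄ + (1−w)·μ₀ = 0.74892·51.34 + 0.25108·48.5 = 50.627.

Posterior mean ≈ 50.627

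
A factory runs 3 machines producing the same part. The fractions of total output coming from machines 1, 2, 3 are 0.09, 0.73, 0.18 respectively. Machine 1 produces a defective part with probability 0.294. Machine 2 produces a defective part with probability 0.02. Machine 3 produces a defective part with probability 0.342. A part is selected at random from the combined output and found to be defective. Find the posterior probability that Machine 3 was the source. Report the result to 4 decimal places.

Posterior probability ≈ 0.5999

P(defective|M1) = 0.294; P(defective|M2) = 0.02; P(defective|M3) = 0.342.
Prior × likelihood for each source: 0.09·0.294=0.02646, 0.73·0.02=0.01460, 0.18·0.342=0.06156. Summing gives P(defective) = 0.10262.
P(Machine 3 | defective) = 0.06156 / 0.10262 = 0.5999.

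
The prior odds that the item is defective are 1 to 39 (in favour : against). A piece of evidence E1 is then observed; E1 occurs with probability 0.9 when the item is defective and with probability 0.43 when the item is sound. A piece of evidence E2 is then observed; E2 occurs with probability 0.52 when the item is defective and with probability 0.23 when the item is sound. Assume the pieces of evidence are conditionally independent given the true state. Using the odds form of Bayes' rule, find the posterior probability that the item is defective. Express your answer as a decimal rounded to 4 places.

Posterior probability ≈ 0.1082

Prior odds = 1/39 = 0.025641.
Likelihood ratio for E1 = 0.9/0.43 = 2.0930.
Likelihood ratio for E2 = 0.52/0.23 = 2.2609.
Posterior odds = prior odds × LR₁ × LR₂ = 0.12133.
Posterior probability = odds/(1+odds) = 0.12133/1.1213 = 0.1082.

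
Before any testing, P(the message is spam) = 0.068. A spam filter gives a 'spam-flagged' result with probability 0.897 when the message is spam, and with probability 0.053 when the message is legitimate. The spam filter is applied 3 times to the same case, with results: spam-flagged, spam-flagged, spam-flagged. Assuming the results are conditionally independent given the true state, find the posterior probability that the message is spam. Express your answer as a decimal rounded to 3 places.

Posterior P(H) ≈ 0.997

Let H be the event that the message is spam; start with P(H) = 0.068. P('spam-flagged'|H) = 0.897, P('spam-flagged'|¬H) = 0.053.
Update on result 1 ('spam-flagged'): P(H) ← 0.897·0.0680 / (0.897·0.0680 + 0.053·0.9320) = 0.060996/0.11039 = 0.5525.
Update on result 2 ('spam-flagged'): P(H) ← 0.897·0.5525 / (0.897·0.5525 + 0.053·0.4475) = 0.49563/0.51934 = 0.9543.
Update on result 3 ('spam-flagged'): P(H) ← 0.897·0.9543 / (0.897·0.9543 + 0.053·0.0457) = 0.85604/0.85846 = 0.9972.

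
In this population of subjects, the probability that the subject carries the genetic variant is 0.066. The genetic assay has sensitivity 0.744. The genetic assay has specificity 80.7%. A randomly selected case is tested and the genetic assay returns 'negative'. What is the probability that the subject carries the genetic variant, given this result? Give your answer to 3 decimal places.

P(H | E) ≈ 0.022

Write H for 'the subject carries the genetic variant'. Prior odds H:¬H = 0.066/0.934 = 0.070664. For the 'negative' outcome, the likelihood ratio is 0.256/0.807 = 0.31722.
Posterior odds = 0.070664 × 0.31722 = 0.022416, so P(H|E) = 0.022416/(1+0.022416) = 0.022.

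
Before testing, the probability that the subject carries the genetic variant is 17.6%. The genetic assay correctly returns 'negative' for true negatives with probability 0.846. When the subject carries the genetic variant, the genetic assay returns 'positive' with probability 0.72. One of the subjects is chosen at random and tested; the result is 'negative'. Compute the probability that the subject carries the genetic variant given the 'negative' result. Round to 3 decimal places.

Let H be the event that the subject carries the genetic variant. P(H) = 0.176, so P(¬H) = 0.824. With E the 'negative' result, P(E|H) = 0.28 and P(E|¬H) = 0.846.
P(E) = 0.28·0.176 + 0.846·0.824 = 0.049280 + 0.69710 = 0.74638.
By Bayes' theorem, P(H|E) = 0.049280 / 0.74638 = 0.066.

P(H | E) ≈ 0.066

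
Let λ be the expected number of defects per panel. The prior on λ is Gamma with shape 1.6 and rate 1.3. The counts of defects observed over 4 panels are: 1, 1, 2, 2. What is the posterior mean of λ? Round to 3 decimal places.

Posterior mean ≈ 1.434

Total count ∑xᵢ = 6 over n = 4 panels.
Gamma is conjugate to the Poisson likelihood: posterior is Gamma(shape = 1.6+6 = 7.6, rate = 1.3+4 = 5.3).
Posterior mean = shape/rate = 7.6/5.3 = 1.434.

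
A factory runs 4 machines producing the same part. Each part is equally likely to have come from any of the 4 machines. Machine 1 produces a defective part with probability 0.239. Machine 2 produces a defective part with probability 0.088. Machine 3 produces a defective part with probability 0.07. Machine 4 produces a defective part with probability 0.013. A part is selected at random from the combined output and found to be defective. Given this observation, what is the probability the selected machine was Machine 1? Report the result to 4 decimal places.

Tabulate prior·likelihood by source: [1] prior 0.25, lik 0.239, product 0.05975; [2] prior 0.25, lik 0.088, product 0.02200; [3] prior 0.25, lik 0.07, product 0.01750; [4] prior 0.25, lik 0.013, product 0.003250.
Normalizing constant = 0.10250; the posterior for Machine 1 is its product over the sum, 0.05975/0.10250 = 0.5829.

Posterior probability ≈ 0.5829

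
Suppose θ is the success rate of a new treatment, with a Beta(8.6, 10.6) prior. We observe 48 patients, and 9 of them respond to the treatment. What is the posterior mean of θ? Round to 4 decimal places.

Observing 9 successes and 39 failures updates Beta(8.6, 10.6) by adding the success and failure counts to the two shape parameters: α = 8.6+9 = 17.6, β = 10.6+39 = 49.6.
Posterior mean = α/(α+β) = 17.6/67.2 = 0.2619.

Posterior mean ≈ 0.2619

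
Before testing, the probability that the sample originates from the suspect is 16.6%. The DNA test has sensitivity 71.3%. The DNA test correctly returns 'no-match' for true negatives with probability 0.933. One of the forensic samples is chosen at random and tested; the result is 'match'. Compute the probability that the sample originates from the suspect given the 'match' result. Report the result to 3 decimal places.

Write H for 'the sample originates from the suspect'. Prior odds H:¬H = 0.166/0.834 = 0.19904. For the 'match' outcome, the likelihood ratio is 0.713/0.067 = 10.642.
Posterior odds = 0.19904 × 10.642 = 2.1182, so P(H|E) = 2.1182/(1+2.1182) = 0.679.

P(H | E) ≈ 0.679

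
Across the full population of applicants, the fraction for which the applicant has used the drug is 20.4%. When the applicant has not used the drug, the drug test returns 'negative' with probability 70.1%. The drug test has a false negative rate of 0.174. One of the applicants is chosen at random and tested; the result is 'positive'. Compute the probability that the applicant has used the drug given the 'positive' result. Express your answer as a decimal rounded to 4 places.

Write H for 'the applicant has used the drug'. Prior odds H:¬H = 0.204/0.796 = 0.25628. For the 'positive' outcome, the likelihood ratio is 0.826/0.299 = 2.7625.
Posterior odds = 0.25628 × 2.7625 = 0.70799, so P(H|E) = 0.70799/(1+0.70799) = 0.4145.

P(H | E) ≈ 0.4145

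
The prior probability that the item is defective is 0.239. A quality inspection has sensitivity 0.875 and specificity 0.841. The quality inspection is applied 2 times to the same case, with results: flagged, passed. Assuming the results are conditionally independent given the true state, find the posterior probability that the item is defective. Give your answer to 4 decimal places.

Let H be the event that the item is defective; start with P(H) = 0.239. P('flagged'|H) = 0.875, P('flagged'|¬H) = 0.159.
Update on result 1 ('flagged'): P(H) ← 0.875·0.2390 / (0.875·0.2390 + 0.159·0.7610) = 0.20913/0.33012 = 0.6335.
Update on result 2 ('passed'): P(H) ← 0.125·0.6335 / (0.125·0.6335 + 0.841·0.3665) = 0.079184/0.38743 = 0.2044.

Posterior P(H) ≈ 0.2044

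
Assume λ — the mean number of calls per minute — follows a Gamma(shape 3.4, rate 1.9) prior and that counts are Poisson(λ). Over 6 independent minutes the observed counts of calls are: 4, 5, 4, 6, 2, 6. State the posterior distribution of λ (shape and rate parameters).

The Poisson likelihood adds the total count to the shape and the number of exposure periods to the rate. Here ∑xᵢ = 27 and n = 6, so shape 3.4→30.4 and rate 1.9→7.9.

Posterior: Gamma(shape=30.4, rate=7.9)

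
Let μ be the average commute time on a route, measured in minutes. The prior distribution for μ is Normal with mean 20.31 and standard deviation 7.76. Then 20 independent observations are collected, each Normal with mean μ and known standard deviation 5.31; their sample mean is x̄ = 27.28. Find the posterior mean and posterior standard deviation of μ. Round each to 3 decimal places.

Prior precision 1/τ₀² = 1/7.76² = 0.0166064; data precision n/σ² = 20/5.31² = 0.709318.
Posterior precision = 0.0166064 + 0.709318 = 0.725924, giving posterior SD = 1/√0.725924 = 1.174.
Posterior mean = (0.0166064·20.31 + 0.709318·27.28) / 0.725924 = 27.121.

Posterior mean ≈ 27.121; posterior SD ≈ 1.174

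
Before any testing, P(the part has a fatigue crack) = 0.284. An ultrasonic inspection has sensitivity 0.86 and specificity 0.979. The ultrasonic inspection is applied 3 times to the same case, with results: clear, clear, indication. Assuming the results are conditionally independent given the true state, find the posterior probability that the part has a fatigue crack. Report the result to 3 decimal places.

Let H be the event that the part has a fatigue crack; start with P(H) = 0.284. P('indication'|H) = 0.86, P('indication'|¬H) = 0.021.
Update on result 1 ('clear'): P(H) ← 0.14·0.2840 / (0.14·0.2840 + 0.979·0.7160) = 0.039760/0.74072 = 0.0537.
Update on result 2 ('clear'): P(H) ← 0.14·0.0537 / (0.14·0.0537 + 0.979·0.9463) = 0.0075148/0.93396 = 0.0080.
Update on result 3 ('indication'): P(H) ← 0.86·0.0080 / (0.86·0.0080 + 0.021·0.9920) = 0.0069197/0.027751 = 0.2494.

Posterior P(H) ≈ 0.249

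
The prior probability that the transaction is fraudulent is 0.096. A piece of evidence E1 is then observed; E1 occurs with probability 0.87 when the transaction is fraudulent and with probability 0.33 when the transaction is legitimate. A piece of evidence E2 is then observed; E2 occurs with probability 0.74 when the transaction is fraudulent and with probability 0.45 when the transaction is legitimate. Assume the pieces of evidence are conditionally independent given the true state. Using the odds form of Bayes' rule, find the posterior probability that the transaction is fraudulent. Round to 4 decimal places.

Posterior probability ≈ 0.3153

Prior odds = 0.096/(1−0.096) = 0.10619. In log-odds, ln(0.10619) = -2.2425.
Add log likelihood ratios: ln(2.6364) + ln(1.6444) = 1.4668.
Posterior log-odds = -0.77568, so posterior odds = exp(-0.77568) = 0.46039. Converting, P(H|E) = 0.46039/1.4604 = 0.3153.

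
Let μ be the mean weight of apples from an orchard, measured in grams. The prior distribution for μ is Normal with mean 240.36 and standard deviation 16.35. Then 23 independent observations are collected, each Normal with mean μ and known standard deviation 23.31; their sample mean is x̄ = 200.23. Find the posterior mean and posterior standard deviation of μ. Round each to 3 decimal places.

Posterior mean ≈ 203.488; posterior SD ≈ 4.659

With known σ, the Normal prior is conjugate. Weight on the data is w = (n/σ²)/(n/σ² + 1/τ₀²) = 0.0423295/(0.0423295+0.00374080) = 0.91880.
Posterior mean = w·x̄ + (1−w)·μ₀ = 0.91880·200.23 + 0.081198·240.36 = 203.488. Posterior variance = 1/(0.0423295+0.00374080) = 21.7060, so SD = 4.659.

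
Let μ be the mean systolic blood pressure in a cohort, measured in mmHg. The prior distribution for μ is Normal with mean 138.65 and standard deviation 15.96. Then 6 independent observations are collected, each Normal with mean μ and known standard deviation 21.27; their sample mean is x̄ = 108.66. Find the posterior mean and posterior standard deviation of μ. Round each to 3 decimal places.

Posterior mean ≈ 115.510; posterior SD ≈ 7.628

With known σ, the Normal prior is conjugate. Weight on the data is w = (n/σ²)/(n/σ² + 1/τ₀²) = 0.0132622/(0.0132622+0.00392585) = 0.77159.
Posterior mean = w·x̄ + (1−w)·μ₀ = 0.77159·108.66 + 0.22841·138.65 = 115.510. Posterior variance = 1/(0.0132622+0.00392585) = 58.1799, so SD = 7.628.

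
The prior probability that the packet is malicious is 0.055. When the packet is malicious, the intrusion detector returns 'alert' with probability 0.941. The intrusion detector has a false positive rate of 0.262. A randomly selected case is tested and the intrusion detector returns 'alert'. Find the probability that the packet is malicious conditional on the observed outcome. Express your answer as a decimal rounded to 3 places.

P(H | E) ≈ 0.173

Write H for 'the packet is malicious'. Prior odds H:¬H = 0.055/0.945 = 0.058201. For the 'alert' outcome, the likelihood ratio is 0.941/0.262 = 3.5916.
Posterior odds = 0.058201 × 3.5916 = 0.20904, so P(H|E) = 0.20904/(1+0.20904) = 0.173.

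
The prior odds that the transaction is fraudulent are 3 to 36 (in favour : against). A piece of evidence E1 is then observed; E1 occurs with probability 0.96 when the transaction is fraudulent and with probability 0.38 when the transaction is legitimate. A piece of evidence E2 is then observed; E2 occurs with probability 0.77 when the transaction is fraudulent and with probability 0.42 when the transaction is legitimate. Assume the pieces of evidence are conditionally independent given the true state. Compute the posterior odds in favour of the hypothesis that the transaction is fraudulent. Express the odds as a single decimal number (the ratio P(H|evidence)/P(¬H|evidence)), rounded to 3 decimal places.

Prior odds = 3/36 = 0.083333.
Likelihood ratio for E1 = 0.96/0.38 = 2.5263.
Likelihood ratio for E2 = 0.77/0.42 = 1.8333.
Posterior odds = prior odds × LR₁ × LR₂ = 0.38596.

Posterior odds ≈ 0.386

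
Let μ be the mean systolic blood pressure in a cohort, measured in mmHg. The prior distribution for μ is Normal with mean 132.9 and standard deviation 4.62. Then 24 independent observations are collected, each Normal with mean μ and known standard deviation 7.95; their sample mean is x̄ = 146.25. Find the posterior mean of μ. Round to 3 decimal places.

Posterior mean ≈ 144.784

Prior precision 1/τ₀² = 1/4.62² = 0.0468507; data precision n/σ² = 24/7.95² = 0.379732.
Posterior precision = 0.0468507 + 0.379732 = 0.426583.
Posterior mean = (0.0468507·132.9 + 0.379732·146.25) / 0.426583 = 144.784.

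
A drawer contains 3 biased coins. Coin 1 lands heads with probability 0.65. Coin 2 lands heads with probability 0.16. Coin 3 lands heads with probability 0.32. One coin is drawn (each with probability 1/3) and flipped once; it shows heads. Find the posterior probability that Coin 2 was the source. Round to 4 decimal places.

P(heads|C1) = 0.65; P(heads|C2) = 0.16; P(heads|C3) = 0.32.
Prior × likelihood for each source: 0.333333·0.65=0.2167, 0.333333·0.16=0.05333, 0.333333·0.32=0.1067. Summing gives P(heads) = 0.37667.
P(Coin 2 | heads) = 0.05333 / 0.37667 = 0.1416.

Posterior probability ≈ 0.1416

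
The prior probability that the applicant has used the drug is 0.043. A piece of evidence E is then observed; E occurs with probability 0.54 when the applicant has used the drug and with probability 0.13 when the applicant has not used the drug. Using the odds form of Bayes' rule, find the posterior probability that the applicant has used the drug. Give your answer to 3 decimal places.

Posterior probability ≈ 0.157

Prior odds = 0.043/(1−0.043) = 0.044932.
Likelihood ratio for E = 0.54/0.13 = 4.1538.
Posterior odds = prior odds × LR = 0.18664.
Posterior probability = odds/(1+odds) = 0.18664/1.1866 = 0.157.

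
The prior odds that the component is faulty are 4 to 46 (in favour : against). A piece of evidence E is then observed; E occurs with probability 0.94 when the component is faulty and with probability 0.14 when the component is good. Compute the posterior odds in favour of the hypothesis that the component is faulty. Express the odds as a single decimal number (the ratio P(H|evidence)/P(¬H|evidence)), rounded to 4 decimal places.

Posterior odds ≈ 0.5839

Prior odds = 4/46 = 0.086957. In log-odds, ln(0.086957) = -2.4423.
Add log likelihood ratio: ln(6.7143) = 1.9042.
Posterior log-odds = -0.53811, so posterior odds = exp(-0.53811) = 0.58385.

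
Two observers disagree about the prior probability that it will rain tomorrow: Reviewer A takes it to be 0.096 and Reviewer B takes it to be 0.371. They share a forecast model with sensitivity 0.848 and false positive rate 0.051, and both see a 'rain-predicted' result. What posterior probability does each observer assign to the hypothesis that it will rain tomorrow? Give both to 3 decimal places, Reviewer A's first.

P('+'|H) = 0.848, P('+'|¬H) = 0.051.
Reviewer A: numerator 0.848·0.096 = 0.081408; evidence = 0.081408+0.051·0.904 = 0.12751; posterior = 0.638.
Reviewer B: numerator 0.848·0.371 = 0.31461; evidence = 0.31461+0.051·0.629 = 0.34669; posterior = 0.907.

Reviewer A: 0.638; Reviewer B: 0.907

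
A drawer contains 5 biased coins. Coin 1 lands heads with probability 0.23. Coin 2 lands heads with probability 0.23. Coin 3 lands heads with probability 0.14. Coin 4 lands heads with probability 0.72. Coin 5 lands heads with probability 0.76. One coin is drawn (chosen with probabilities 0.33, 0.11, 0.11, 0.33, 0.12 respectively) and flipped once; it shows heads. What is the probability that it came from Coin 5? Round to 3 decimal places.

Tabulate prior·likelihood by source: [1] prior 0.33, lik 0.23, product 0.07590; [2] prior 0.11, lik 0.23, product 0.02530; [3] prior 0.11, lik 0.14, product 0.01540; [4] prior 0.33, lik 0.72, product 0.2376; [5] prior 0.12, lik 0.76, product 0.09120.
Normalizing constant = 0.44540; the posterior for Coin 5 is its product over the sum, 0.09120/0.44540 = 0.205.

Posterior probability ≈ 0.205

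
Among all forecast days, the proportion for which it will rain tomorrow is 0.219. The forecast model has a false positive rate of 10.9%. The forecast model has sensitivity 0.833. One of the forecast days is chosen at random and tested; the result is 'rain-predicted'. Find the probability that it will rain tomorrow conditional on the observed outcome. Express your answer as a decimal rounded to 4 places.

Let H be the event that it will rain tomorrow. P(H) = 0.219, so P(¬H) = 0.781. With E the 'rain-predicted' result, P(E|H) = 0.833 and P(E|¬H) = 0.109.
P(E) = 0.833·0.219 + 0.109·0.781 = 0.18243 + 0.085129 = 0.26756.
By Bayes' theorem, P(H|E) = 0.18243 / 0.26756 = 0.6818.

P(H | E) ≈ 0.6818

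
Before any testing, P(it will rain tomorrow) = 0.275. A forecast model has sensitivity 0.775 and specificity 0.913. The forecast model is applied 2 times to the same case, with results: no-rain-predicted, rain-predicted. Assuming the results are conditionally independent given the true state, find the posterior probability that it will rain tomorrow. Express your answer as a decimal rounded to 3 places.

Posterior P(H) ≈ 0.454

Let H be the event that it will rain tomorrow; start with P(H) = 0.275. P('rain-predicted'|H) = 0.775, P('rain-predicted'|¬H) = 0.087.
Update on result 1 ('no-rain-predicted'): P(H) ← 0.225·0.2750 / (0.225·0.2750 + 0.913·0.7250) = 0.061875/0.72380 = 0.0855.
Update on result 2 ('rain-predicted'): P(H) ← 0.775·0.0855 / (0.775·0.0855 + 0.087·0.9145) = 0.066252/0.14581 = 0.4544.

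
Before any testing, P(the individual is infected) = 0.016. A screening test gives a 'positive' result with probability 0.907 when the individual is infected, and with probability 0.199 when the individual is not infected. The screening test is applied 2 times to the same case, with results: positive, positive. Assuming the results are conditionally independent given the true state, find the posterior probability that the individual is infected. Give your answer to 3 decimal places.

Let H be the event that the individual is infected; start with P(H) = 0.016. P('positive'|H) = 0.907, P('positive'|¬H) = 0.199.
Update on result 1 ('positive'): P(H) ← 0.907·0.0160 / (0.907·0.0160 + 0.199·0.9840) = 0.014512/0.21033 = 0.0690.
Update on result 2 ('positive'): P(H) ← 0.907·0.0690 / (0.907·0.0690 + 0.199·0.9310) = 0.062580/0.24785 = 0.2525.

Posterior P(H) ≈ 0.252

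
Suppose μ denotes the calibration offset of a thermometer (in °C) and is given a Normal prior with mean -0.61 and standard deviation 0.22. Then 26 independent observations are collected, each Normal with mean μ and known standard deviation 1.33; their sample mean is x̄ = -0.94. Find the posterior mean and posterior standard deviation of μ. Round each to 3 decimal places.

Posterior mean ≈ -0.747; posterior SD ≈ 0.168

With known σ, the Normal prior is conjugate. Weight on the data is w = (n/σ²)/(n/σ² + 1/τ₀²) = 14.6984/(14.6984+20.6612) = 0.41568.
Posterior mean = w·x̄ + (1−w)·μ₀ = 0.41568·-0.94 + 0.58432·-0.61 = -0.747. Posterior variance = 1/(14.6984+20.6612) = 0.0282809, so SD = 0.168.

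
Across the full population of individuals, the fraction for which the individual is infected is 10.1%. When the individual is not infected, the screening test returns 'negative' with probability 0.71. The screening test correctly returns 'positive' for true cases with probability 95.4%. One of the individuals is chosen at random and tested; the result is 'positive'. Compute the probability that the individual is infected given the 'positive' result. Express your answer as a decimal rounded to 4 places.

Write H for 'the individual is infected'. Prior odds H:¬H = 0.101/0.899 = 0.11235. For the 'positive' outcome, the likelihood ratio is 0.954/0.29 = 3.2897.
Posterior odds = 0.11235 × 3.2897 = 0.36958, so P(H|E) = 0.36958/(1+0.36958) = 0.2699.

P(H | E) ≈ 0.2699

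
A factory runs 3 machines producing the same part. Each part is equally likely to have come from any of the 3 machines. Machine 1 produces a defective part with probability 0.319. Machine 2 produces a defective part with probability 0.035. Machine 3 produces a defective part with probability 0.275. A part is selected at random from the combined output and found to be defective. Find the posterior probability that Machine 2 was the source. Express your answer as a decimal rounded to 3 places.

Posterior probability ≈ 0.056

P(defective|M1) = 0.319; P(defective|M2) = 0.035; P(defective|M3) = 0.275.
Prior × likelihood for each source: 0.333333·0.319=0.1063, 0.333333·0.035=0.01167, 0.333333·0.275=0.09167. Summing gives P(defective) = 0.20967.
P(Machine 2 | defective) = 0.01167 / 0.20967 = 0.056.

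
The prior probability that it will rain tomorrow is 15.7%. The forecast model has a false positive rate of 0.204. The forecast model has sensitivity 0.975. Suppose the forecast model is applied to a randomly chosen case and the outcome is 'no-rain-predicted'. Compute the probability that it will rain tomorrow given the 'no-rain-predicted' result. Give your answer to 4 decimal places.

Let H be the event that it will rain tomorrow. P(H) = 0.157, so P(¬H) = 0.843. With E the 'no-rain-predicted' result, P(E|H) = 0.025 and P(E|¬H) = 0.796.
P(E) = 0.025·0.157 + 0.796·0.843 = 0.0039250 + 0.67103 = 0.67495.
By Bayes' theorem, P(H|E) = 0.0039250 / 0.67495 = 0.0058.

P(H | E) ≈ 0.0058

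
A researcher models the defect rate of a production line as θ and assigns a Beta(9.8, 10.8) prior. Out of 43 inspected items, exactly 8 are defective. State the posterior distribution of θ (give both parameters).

The binomial likelihood is conjugate to the Beta prior: with 8 successes and 35 failures, the posterior is Beta(9.8+8, 10.8+35) = Beta(17.8, 45.8).

Posterior: Beta(17.8, 45.8)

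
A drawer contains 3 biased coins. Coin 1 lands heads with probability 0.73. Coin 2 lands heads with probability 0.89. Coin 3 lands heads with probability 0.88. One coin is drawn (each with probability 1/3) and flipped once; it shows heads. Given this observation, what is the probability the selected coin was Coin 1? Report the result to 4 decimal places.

P(heads|C1) = 0.73; P(heads|C2) = 0.89; P(heads|C3) = 0.88.
Prior × likelihood for each source: 0.333333·0.73=0.2433, 0.333333·0.89=0.2967, 0.333333·0.88=0.2933. Summing gives P(heads) = 0.83333.
P(Coin 1 | heads) = 0.2433 / 0.83333 = 0.2920.

Posterior probability ≈ 0.2920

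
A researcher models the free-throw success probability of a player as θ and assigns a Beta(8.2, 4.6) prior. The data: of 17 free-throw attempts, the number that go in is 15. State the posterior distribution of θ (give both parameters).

The binomial likelihood is conjugate to the Beta prior: with 15 successes and 2 failures, the posterior is Beta(8.2+15, 4.6+2) = Beta(23.2, 6.6).

Posterior: Beta(23.2, 6.6)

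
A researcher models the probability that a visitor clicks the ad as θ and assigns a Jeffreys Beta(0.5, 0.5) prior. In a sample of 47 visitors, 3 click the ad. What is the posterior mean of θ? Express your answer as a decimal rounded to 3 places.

The binomial likelihood is conjugate to the Beta prior: with 3 successes and 44 failures, the posterior is Beta(0.5+3, 0.5+44) = Beta(3.5, 44.5).
E[θ | data] = 3.5/(3.5+44.5) = 0.073.

Posterior mean ≈ 0.073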